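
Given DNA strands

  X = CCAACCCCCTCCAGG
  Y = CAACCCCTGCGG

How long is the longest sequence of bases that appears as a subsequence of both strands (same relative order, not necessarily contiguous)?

One common subsequence of length 11: C at X[2]=Y[1], A at X[3]=Y[2], A at X[4]=Y[3], C at X[6]=Y[4], C at X[7]=Y[5], C at X[8]=Y[6], C at X[9]=Y[7], T at X[10]=Y[8], C at X[12]=Y[10], G at X[14]=Y[11], G at X[15]=Y[12]. dp[15][12] = 11 confirms this is the maximum.

11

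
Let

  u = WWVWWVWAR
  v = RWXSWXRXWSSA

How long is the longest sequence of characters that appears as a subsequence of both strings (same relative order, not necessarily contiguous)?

4

Let dp[i][j] be the LCS length of the first i characters of u and the first j characters of v. dp[i][j] = dp[i-1][j-1]+1 when the i-th and j-th characters match, else max(dp[i-1][j], dp[i][j-1]).
    ·  R  W  X  S  W  X  R  X  W  S  S  A
 ·  0  0  0  0  0  0  0  0  0  0  0  0  0
 W  0  0  1  1  1  1  1  1  1  1  1  1  1
 W  0  0  1  1  1  2  2  2  2  2  2  2  2
 V  0  0  1  1  1  2  2  2  2  2  2  2  2
 W  0  0  1  1  1  2  2  2  2  3  3  3  3
 W  0  0  1  1  1  2  2  2  2  3  3  3  3
 V  0  0  1  1  1  2  2  2  2  3  3  3  3
 W  0  0  1  1  1  2  2  2  2  3  3  3  3
 A  0  0  1  1  1  2  2  2  2  3  3  3  4
 R  0  1  1  1  1  2  2  3  3  3  3  3  4
dp[9][12] = 4. One LCS (by backtracking along matches): WWWA.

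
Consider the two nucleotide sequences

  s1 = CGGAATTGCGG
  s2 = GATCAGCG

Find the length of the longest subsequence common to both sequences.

Taking G (s1 #3, s2 #1); then A (s1 #4, s2 #2); then A (s1 #5, s2 #5); then G (s1 #8, s2 #6); then C (s1 #9, s2 #7); then G (s1 #11, s2 #8) gives a common subsequence of length 6. Since dp[11][8] = 6, nothing longer is possible.

6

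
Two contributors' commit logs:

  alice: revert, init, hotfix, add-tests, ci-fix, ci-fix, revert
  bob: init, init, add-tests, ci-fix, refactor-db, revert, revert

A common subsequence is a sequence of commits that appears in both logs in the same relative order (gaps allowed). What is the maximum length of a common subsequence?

4

Pick init (alice #2, bob #2), add-tests (alice #4, bob #3), ci-fix (alice #5, bob #4), revert (alice #7, bob #7); all 4 commits appear in both, in order. The LCS DP gives dp[7][7] = 4, so this is optimal.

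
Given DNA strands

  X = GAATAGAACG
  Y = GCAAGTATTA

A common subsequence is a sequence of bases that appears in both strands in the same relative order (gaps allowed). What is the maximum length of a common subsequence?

Taking G at X[1]=Y[1], A at X[2]=Y[3], A at X[3]=Y[4], T at X[4]=Y[6], A at X[5]=Y[7], A at X[8]=Y[10] gives a common subsequence of length 6. Since dp[10][10] = 6, nothing longer is possible.

6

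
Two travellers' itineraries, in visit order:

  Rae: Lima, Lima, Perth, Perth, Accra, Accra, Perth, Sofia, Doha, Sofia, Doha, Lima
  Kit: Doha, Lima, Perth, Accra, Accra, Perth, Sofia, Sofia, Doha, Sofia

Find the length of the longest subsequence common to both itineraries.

8

Taking Lima (Rae #2, Kit #2), then Perth (Rae #4, Kit #3), then Accra (Rae #5, Kit #4), then Accra (Rae #6, Kit #5), then Perth (Rae #7, Kit #6), then Sofia (Rae #8, Kit #8), then Doha (Rae #9, Kit #9), then Sofia (Rae #10, Kit #10) gives a common subsequence of length 8. The LCS DP gives dp[12][10] = 8, so this is optimal.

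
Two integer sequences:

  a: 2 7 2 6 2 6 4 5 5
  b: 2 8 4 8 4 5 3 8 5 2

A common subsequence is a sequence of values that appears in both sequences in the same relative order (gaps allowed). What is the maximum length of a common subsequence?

4

Taking 2 [1,1]; then 4 [7,5]; then 5 [8,6]; then 5 [9,9] gives a common subsequence of length 4. Since dp[9][10] = 4, nothing longer is possible.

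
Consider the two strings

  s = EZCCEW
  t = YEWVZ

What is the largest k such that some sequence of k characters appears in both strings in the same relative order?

One common subsequence of length 2: E at s[1]=t[2], then Z at s[2]=t[5]. dp[6][5] = 2 confirms this is the maximum.

2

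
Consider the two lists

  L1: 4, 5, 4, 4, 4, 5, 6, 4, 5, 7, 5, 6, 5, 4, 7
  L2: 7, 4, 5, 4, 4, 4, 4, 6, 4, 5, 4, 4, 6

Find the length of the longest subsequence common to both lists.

9

One common subsequence of length 9: 4 [1,2]; then 5 [2,3]; then 4 [3,5]; then 4 [4,6]; then 4 [5,7]; then 6 [7,8]; then 4 [8,9]; then 5 [9,10]; then 6 [12,13]. The LCS DP gives dp[15][13] = 9, so this is optimal.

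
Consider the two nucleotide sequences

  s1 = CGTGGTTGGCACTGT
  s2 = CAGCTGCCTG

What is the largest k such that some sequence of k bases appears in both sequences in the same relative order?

Taking C (s1 #1, s2 #1), G (s1 #2, s2 #3), T (s1 #7, s2 #5), G (s1 #9, s2 #6), C (s1 #10, s2 #7), C (s1 #12, s2 #8), T (s1 #13, s2 #9), G (s1 #14, s2 #10) gives a common subsequence of length 8. dp[15][10] = 8 confirms this is the maximum.

8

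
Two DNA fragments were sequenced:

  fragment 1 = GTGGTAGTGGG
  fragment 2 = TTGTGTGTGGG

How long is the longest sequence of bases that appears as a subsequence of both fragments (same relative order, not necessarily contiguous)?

9

Taking G at fragment 1[1]=fragment 2[3], then T at fragment 1[2]=fragment 2[4], then G at fragment 1[4]=fragment 2[5], then T at fragment 1[5]=fragment 2[6], then G at fragment 1[7]=fragment 2[7], then T at fragment 1[8]=fragment 2[8], then G at fragment 1[9]=fragment 2[9], then G at fragment 1[10]=fragment 2[10], then G at fragment 1[11]=fragment 2[11] gives a common subsequence of length 9. The LCS DP gives dp[11][11] = 9, so this is optimal.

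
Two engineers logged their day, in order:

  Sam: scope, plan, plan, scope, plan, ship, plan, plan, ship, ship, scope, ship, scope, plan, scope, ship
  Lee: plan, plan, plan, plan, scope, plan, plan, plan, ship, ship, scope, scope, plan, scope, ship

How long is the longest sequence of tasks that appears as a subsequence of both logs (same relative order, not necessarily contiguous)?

Pick plan [2,3] → plan [3,4] → scope [4,5] → plan [5,6] → plan [7,7] → plan [8,8] → ship [9,9] → ship [10,10] → scope [11,11] → scope [13,12] → plan [14,13] → scope [15,14] → ship [16,15]; all 13 tasks appear in both, in order. dp[16][15] = 13 confirms this is the maximum.

13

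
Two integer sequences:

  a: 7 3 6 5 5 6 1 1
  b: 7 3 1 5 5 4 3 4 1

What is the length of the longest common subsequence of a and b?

5

Let dp[i][j] be the LCS length of the first i values of a and the first j values of b. dp[i][j] = dp[i-1][j-1]+1 when the i-th and j-th values match, else max(dp[i-1][j], dp[i][j-1]).
    ·  7  3  1  5  5  4  3  4  1
 ·  0  0  0  0  0  0  0  0  0  0
 7  0  1  1  1  1  1  1  1  1  1
 3  0  1  2  2  2  2  2  2  2  2
 6  0  1  2  2  2  2  2  2  2  2
 5  0  1  2  2  3  3  3  3  3  3
 5  0  1  2  2  3  4  4  4  4  4
 6  0  1  2  2  3  4  4  4  4  4
 1  0  1  2  3  3  4  4  4  4  5
 1  0  1  2  3  3  4  4  4  4  5
dp[8][9] = 5. One LCS (by backtracking along matches): 7, 3, 5, 5, 1.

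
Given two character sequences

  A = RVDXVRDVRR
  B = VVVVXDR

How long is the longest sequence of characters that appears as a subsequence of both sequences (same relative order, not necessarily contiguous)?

4

Taking V (A #2, B #4), then X (A #4, B #5), then D (A #7, B #6), then R (A #10, B #7) gives a common subsequence of length 4. Since dp[10][7] = 4, nothing longer is possible.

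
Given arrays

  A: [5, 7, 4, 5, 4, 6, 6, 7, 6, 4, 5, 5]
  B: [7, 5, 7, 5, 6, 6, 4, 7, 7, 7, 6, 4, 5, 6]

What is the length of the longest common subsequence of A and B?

9

Pick 5 (A #1, B #2), 7 (A #2, B #3), 5 (A #4, B #4), 6 (A #6, B #5), 6 (A #7, B #6), 7 (A #8, B #10), 6 (A #9, B #11), 4 (A #10, B #12), 5 (A #11, B #13); all 9 values appear in both, in order. The LCS DP gives dp[12][14] = 9, so this is optimal.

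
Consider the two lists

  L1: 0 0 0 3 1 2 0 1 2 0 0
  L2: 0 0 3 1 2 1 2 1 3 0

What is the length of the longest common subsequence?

8

Match 0 [2,1], then 0 [3,2], then 3 [4,3], then 1 [5,4], then 2 [6,5], then 1 [8,6], then 2 [9,7], then 0 [11,10] — 8 values in the same relative order in both, and the DP table's final entry dp[11][10] is also 8, so no common subsequence is longer.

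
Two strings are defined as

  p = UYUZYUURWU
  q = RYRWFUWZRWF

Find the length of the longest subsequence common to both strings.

Taking Y [2,2], U [3,6], Z [4,8], R [8,9], W [9,10] gives a common subsequence of length 5, and the DP table's final entry dp[10][11] is also 5, so no common subsequence is longer.

5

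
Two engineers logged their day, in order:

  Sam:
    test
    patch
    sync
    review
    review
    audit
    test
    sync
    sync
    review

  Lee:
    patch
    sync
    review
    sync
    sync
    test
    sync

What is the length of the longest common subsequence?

5

One common subsequence of length 5: patch [2,1]; then sync [3,2]; then review [4,3]; then test [7,6]; then sync [9,7], and the DP table's final entry dp[10][7] is also 5, so no common subsequence is longer.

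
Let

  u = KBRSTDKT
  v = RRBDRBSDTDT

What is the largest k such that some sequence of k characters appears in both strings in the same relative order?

Match B at u[2]=v[3], then R at u[3]=v[5], then S at u[4]=v[7], then T at u[5]=v[9], then D at u[6]=v[10], then T at u[8]=v[11] — 6 characters in the same relative order in both. Since dp[8][11] = 6, nothing longer is possible.

6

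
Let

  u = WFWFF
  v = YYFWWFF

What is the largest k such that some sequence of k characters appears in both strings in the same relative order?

4

Match W [1,4], then W [3,5], then F [4,6], then F [5,7] — 4 characters in the same relative order in both. The LCS DP gives dp[5][7] = 4, so this is optimal.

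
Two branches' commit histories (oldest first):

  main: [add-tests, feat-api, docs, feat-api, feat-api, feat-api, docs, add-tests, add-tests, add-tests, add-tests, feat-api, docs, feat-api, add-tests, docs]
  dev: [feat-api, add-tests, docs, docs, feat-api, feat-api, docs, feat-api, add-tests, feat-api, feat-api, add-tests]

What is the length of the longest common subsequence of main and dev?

9

One common subsequence of length 9: add-tests at main[1]=dev[2], then docs at main[3]=dev[4], then feat-api at main[4]=dev[5], then feat-api at main[5]=dev[6], then feat-api at main[6]=dev[8], then add-tests at main[11]=dev[9], then feat-api at main[12]=dev[10], then feat-api at main[14]=dev[11], then add-tests at main[15]=dev[12]. The LCS DP gives dp[16][12] = 9, so this is optimal.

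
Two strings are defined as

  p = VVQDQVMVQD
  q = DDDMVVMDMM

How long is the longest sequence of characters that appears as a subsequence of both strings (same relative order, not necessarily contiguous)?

Taking V [1,5], then V [2,6], then D [4,8], then M [7,10] gives a common subsequence of length 4. Since dp[10][10] = 4, nothing longer is possible.

4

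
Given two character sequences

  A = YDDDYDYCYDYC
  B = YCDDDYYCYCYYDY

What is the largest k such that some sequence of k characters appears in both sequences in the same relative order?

10

Taking Y at A[1]=B[1], then D at A[2]=B[3], then D at A[3]=B[4], then D at A[4]=B[5], then Y at A[5]=B[7], then Y at A[7]=B[9], then C at A[8]=B[10], then Y at A[9]=B[12], then D at A[10]=B[13], then Y at A[11]=B[14] gives a common subsequence of length 10. The LCS DP gives dp[12][14] = 10, so this is optimal.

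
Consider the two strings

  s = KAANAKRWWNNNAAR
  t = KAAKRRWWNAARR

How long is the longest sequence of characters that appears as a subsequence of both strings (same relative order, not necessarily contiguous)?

Pick K (s #1, t #1) → A (s #3, t #2) → A (s #5, t #3) → K (s #6, t #4) → R (s #7, t #6) → W (s #8, t #7) → W (s #9, t #8) → N (s #12, t #9) → A (s #13, t #10) → A (s #14, t #11) → R (s #15, t #13); all 11 characters appear in both, in order. Since dp[15][13] = 11, nothing longer is possible.

11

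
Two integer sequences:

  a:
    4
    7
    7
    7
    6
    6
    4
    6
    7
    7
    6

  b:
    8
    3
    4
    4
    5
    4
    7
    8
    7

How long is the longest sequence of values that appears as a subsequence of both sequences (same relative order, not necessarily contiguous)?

Let dp[i][j] be the LCS length of the first i values of a and the first j values of b. dp[i][j] = dp[i-1][j-1]+1 when the i-th and j-th values match, else max(dp[i-1][j], dp[i][j-1]).
    ·  8  3  4  4  5  4  7  8  7
 ·  0  0  0  0  0  0  0  0  0  0
 4  0  0  0  1  1  1  1  1  1  1
 7  0  0  0  1  1  1  1  2  2  2
 7  0  0  0  1  1  1  1  2  2  3
 7  0  0  0  1  1  1  1  2  2  3
 6  0  0  0  1  1  1  1  2  2  3
 6  0  0  0  1  1  1  1  2  2  3
 4  0  0  0  1  2  2  2  2  2  3
 6  0  0  0  1  2  2  2  2  2  3
 7  0  0  0  1  2  2  2  3  3  3
 7  0  0  0  1  2  2  2  3  3  4
 6  0  0  0  1  2  2  2  3  3  4
dp[11][9] = 4. One LCS (by backtracking along matches): 4, 4, 7, 7.

4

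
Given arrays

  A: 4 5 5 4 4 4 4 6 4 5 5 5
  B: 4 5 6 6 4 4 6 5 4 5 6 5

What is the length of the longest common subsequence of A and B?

Pick 4 (A #1, B #1); then 5 (A #2, B #2); then 4 (A #6, B #5); then 4 (A #7, B #6); then 6 (A #8, B #7); then 4 (A #9, B #9); then 5 (A #10, B #10); then 5 (A #12, B #12); all 8 values appear in both, in order. The LCS DP gives dp[12][12] = 8, so this is optimal.

8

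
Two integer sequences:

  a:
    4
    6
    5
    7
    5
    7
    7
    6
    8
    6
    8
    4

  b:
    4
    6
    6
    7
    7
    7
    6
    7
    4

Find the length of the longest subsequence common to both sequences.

One common subsequence of length 7: 4 [1,1]; then 6 [2,3]; then 7 [4,4]; then 7 [6,5]; then 7 [7,6]; then 6 [8,7]; then 4 [12,9]. Since dp[12][9] = 7, nothing longer is possible.

7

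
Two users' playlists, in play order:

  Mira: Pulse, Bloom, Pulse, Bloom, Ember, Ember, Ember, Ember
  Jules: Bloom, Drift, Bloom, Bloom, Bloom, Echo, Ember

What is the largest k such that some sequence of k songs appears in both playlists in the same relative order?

3

Match Bloom (Mira #2, Jules #4) → Bloom (Mira #4, Jules #5) → Ember (Mira #8, Jules #7) — 3 songs in the same relative order in both. The LCS DP gives dp[8][7] = 3, so this is optimal.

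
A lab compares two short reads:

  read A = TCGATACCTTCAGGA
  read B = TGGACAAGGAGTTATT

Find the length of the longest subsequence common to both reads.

8

Taking T at read A[1]=read B[1]; then C at read A[2]=read B[5]; then G at read A[3]=read B[9]; then A at read A[4]=read B[10]; then T at read A[5]=read B[13]; then A at read A[6]=read B[14]; then T at read A[9]=read B[15]; then T at read A[10]=read B[16] gives a common subsequence of length 8. dp[15][16] = 8 confirms this is the maximum.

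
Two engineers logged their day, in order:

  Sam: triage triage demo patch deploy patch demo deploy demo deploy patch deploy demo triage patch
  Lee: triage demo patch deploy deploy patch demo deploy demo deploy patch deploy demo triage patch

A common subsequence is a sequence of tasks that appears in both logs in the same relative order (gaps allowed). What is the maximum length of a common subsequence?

14

Match triage (Sam #2, Lee #1); then demo (Sam #3, Lee #2); then patch (Sam #4, Lee #3); then deploy (Sam #5, Lee #5); then patch (Sam #6, Lee #6); then demo (Sam #7, Lee #7); then deploy (Sam #8, Lee #8); then demo (Sam #9, Lee #9); then deploy (Sam #10, Lee #10); then patch (Sam #11, Lee #11); then deploy (Sam #12, Lee #12); then demo (Sam #13, Lee #13); then triage (Sam #14, Lee #14); then patch (Sam #15, Lee #15) — 14 tasks in the same relative order in both. dp[15][15] = 14 confirms this is the maximum.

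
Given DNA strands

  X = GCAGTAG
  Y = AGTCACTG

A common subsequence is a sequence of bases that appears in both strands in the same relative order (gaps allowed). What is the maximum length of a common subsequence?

Match G at X[1]=Y[2] → C at X[2]=Y[4] → A at X[3]=Y[5] → T at X[5]=Y[7] → G at X[7]=Y[8] — 5 bases in the same relative order in both. dp[7][8] = 5 confirms this is the maximum.

5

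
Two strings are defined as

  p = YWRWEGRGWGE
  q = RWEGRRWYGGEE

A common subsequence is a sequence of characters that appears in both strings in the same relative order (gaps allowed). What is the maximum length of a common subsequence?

Taking R [3,1], then W [4,2], then E [5,3], then G [6,4], then R [7,6], then G [8,9], then G [10,10], then E [11,12] gives a common subsequence of length 8. The LCS DP gives dp[11][12] = 8, so this is optimal.

8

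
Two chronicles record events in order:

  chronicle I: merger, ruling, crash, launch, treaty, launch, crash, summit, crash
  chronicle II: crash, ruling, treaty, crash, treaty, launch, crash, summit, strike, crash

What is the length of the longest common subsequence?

7

Pick ruling (chronicle I #2, chronicle II #2), crash (chronicle I #3, chronicle II #4), treaty (chronicle I #5, chronicle II #5), launch (chronicle I #6, chronicle II #6), crash (chronicle I #7, chronicle II #7), summit (chronicle I #8, chronicle II #8), crash (chronicle I #9, chronicle II #10); all 7 events appear in both, in order, and the DP table's final entry dp[9][10] is also 7, so no common subsequence is longer.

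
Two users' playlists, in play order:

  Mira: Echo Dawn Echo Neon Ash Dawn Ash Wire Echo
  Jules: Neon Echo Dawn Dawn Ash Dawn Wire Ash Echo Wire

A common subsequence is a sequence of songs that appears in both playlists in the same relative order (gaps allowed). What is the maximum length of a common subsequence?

Pick Echo [1,2], then Dawn [2,4], then Ash [5,5], then Dawn [6,6], then Ash [7,8], then Wire [8,10]; all 6 songs appear in both, in order. The LCS DP gives dp[9][10] = 6, so this is optimal.

6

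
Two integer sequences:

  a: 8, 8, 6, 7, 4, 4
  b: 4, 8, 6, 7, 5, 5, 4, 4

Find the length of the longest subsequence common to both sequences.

5

Let dp[i][j] be the LCS length of the first i values of a and the first j values of b. dp[i][j] = dp[i-1][j-1]+1 when the i-th and j-th values match, else max(dp[i-1][j], dp[i][j-1]).
    ·  4  8  6  7  5  5  4  4
 ·  0  0  0  0  0  0  0  0  0
 8  0  0  1  1  1  1  1  1  1
 8  0  0  1  1  1  1  1  1  1
 6  0  0  1  2  2  2  2  2  2
 7  0  0  1  2  3  3  3  3  3
 4  0  1  1  2  3  3  3  4  4
 4  0  1  1  2  3  3  3  4  5
dp[6][8] = 5. One LCS (by backtracking along matches): 8, 6, 7, 4, 4.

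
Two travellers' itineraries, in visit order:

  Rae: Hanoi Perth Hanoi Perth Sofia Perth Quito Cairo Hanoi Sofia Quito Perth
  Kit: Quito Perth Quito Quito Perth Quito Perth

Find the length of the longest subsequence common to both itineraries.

Taking Perth [2,2], then Perth [6,5], then Quito [11,6], then Perth [12,7] gives a common subsequence of length 4. Since dp[12][7] = 4, nothing longer is possible.

4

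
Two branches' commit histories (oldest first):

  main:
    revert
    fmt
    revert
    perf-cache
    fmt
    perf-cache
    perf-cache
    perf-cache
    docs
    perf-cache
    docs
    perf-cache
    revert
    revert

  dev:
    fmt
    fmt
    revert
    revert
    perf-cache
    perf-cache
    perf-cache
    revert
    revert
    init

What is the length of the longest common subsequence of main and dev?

7

Pick revert [1,3], revert [3,4], perf-cache [8,5], perf-cache [10,6], perf-cache [12,7], revert [13,8], revert [14,9]; all 7 commits appear in both, in order. dp[14][10] = 7 confirms this is the maximum.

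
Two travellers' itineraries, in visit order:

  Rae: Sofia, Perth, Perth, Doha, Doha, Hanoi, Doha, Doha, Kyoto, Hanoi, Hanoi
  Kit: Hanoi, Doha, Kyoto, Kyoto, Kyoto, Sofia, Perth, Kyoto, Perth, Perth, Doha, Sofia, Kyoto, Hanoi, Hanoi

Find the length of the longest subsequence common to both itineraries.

One common subsequence of length 7: Sofia at Rae[1]=Kit[6], then Perth at Rae[2]=Kit[9], then Perth at Rae[3]=Kit[10], then Doha at Rae[4]=Kit[11], then Kyoto at Rae[9]=Kit[13], then Hanoi at Rae[10]=Kit[14], then Hanoi at Rae[11]=Kit[15], and the DP table's final entry dp[11][15] is also 7, so no common subsequence is longer.

7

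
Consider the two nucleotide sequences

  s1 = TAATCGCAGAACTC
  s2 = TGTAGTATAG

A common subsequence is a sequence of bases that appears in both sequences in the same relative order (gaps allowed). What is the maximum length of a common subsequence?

6

Let dp[i][j] be the LCS length of the first i bases of s1 and the first j bases of s2. dp[i][j] = dp[i-1][j-1]+1 when the i-th and j-th bases match, else max(dp[i-1][j], dp[i][j-1]).
    ·  T  G  T  A  G  T  A  T  A  G
 ·  0  0  0  0  0  0  0  0  0  0  0
 T  0  1  1  1  1  1  1  1  1  1  1
 A  0  1  1  1  2  2  2  2  2  2  2
 A  0  1  1  1  2  2  2  3  3  3  3
 T  0  1  1  2  2  2  3  3  4  4  4
 C  0  1  1  2  2  2  3  3  4  4  4
 G  0  1  2  2  2  3  3  3  4  4  5
 C  0  1  2  2  2  3  3  3  4  4  5
 A  0  1  2  2  3  3  3  4  4  5  5
 G  0  1  2  2  3  4  4  4  4  5  6
 A  0  1  2  2  3  4  4  5  5  5  6
 A  0  1  2  2  3  4  4  5  5  6  6
 C  0  1  2  2  3  4  4  5  5  6  6
 T  0  1  2  3  3  4  5  5  6  6  6
 C  0  1  2  3  3  4  5  5  6  6  6
dp[14][10] = 6. One LCS (by backtracking along matches): TAATAG.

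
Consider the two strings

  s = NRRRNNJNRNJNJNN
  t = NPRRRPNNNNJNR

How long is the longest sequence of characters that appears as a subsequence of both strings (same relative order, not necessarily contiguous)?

One common subsequence of length 10: N [1,1], then R [2,3], then R [3,4], then R [4,5], then N [5,7], then N [6,8], then N [8,9], then N [10,10], then J [11,11], then N [12,12]. The LCS DP gives dp[15][13] = 10, so this is optimal.

10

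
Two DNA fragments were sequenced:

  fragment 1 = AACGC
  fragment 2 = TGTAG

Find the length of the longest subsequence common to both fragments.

Let dp[i][j] be the LCS length of the first i bases of fragment 1 and the first j bases of fragment 2. dp[i][j] = dp[i-1][j-1]+1 when the i-th and j-th bases match, else max(dp[i-1][j], dp[i][j-1]).
    ·  T  G  T  A  G
 ·  0  0  0  0  0  0
 A  0  0  0  0  1  1
 A  0  0  0  0  1  1
 C  0  0  0  0  1  1
 G  0  0  1  1  1  2
 C  0  0  1  1  1  2
dp[5][5] = 2. One LCS (by backtracking along matches): AG.

2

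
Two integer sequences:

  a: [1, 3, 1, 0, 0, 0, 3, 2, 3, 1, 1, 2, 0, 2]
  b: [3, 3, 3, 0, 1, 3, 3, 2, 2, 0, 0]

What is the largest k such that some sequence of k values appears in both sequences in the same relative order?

One common subsequence of length 6: 1 at a[1]=b[5], then 3 at a[2]=b[6], then 3 at a[7]=b[7], then 2 at a[8]=b[8], then 2 at a[12]=b[9], then 0 at a[13]=b[11]. dp[14][11] = 6 confirms this is the maximum.

6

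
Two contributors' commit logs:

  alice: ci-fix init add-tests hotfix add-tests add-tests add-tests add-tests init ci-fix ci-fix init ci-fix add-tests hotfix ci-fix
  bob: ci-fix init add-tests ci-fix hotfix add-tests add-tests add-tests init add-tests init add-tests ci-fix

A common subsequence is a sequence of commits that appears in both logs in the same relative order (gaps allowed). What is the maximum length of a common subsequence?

11

Match ci-fix (alice #1, bob #1), init (alice #2, bob #2), add-tests (alice #3, bob #3), hotfix (alice #4, bob #5), add-tests (alice #5, bob #6), add-tests (alice #6, bob #7), add-tests (alice #7, bob #8), add-tests (alice #8, bob #10), init (alice #12, bob #11), add-tests (alice #14, bob #12), ci-fix (alice #16, bob #13) — 11 commits in the same relative order in both, and the DP table's final entry dp[16][13] is also 11, so no common subsequence is longer.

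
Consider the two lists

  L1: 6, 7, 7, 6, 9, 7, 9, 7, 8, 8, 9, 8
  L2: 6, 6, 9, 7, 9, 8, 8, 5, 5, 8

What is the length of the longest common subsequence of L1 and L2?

Taking 6 [1,1], 6 [4,2], 9 [5,3], 7 [6,4], 9 [7,5], 8 [9,6], 8 [10,7], 8 [12,10] gives a common subsequence of length 8. Since dp[12][10] = 8, nothing longer is possible.

8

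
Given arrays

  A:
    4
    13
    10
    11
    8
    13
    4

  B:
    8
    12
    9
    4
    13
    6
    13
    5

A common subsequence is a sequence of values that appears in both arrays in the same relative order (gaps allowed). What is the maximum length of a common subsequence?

3

Let dp[i][j] be the LCS length of the first i values of A and the first j values of B. dp[i][j] = dp[i-1][j-1]+1 when the i-th and j-th values match, else max(dp[i-1][j], dp[i][j-1]).
    ·  8 12  9  4 13  6 13  5
 ·  0  0  0  0  0  0  0  0  0
 4  0  0  0  0  1  1  1  1  1
13  0  0  0  0  1  2  2  2  2
10  0  0  0  0  1  2  2  2  2
11  0  0  0  0  1  2  2  2  2
 8  0  1  1  1  1  2  2  2  2
13  0  1  1  1  1  2  2  3  3
 4  0  1  1  1  2  2  2  3  3
dp[7][8] = 3. One LCS (by backtracking along matches): 4, 13, 13.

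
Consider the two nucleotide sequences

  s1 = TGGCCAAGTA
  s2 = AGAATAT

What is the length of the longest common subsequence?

Match G at s1[3]=s2[2], then A at s1[6]=s2[3], then A at s1[7]=s2[4], then T at s1[9]=s2[5], then A at s1[10]=s2[6] — 5 bases in the same relative order in both. dp[10][7] = 5 confirms this is the maximum.

5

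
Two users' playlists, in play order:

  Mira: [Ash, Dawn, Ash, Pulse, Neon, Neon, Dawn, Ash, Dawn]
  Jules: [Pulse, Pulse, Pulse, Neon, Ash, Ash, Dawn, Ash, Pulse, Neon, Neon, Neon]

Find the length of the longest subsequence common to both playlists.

6

Taking Ash [1,6] → Dawn [2,7] → Ash [3,8] → Pulse [4,9] → Neon [5,11] → Neon [6,12] gives a common subsequence of length 6, and the DP table's final entry dp[9][12] is also 6, so no common subsequence is longer.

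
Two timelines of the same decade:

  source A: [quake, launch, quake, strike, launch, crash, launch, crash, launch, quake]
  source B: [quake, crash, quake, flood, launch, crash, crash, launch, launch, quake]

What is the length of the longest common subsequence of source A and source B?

Taking quake (source A #1, source B #1) → quake (source A #3, source B #3) → launch (source A #5, source B #5) → crash (source A #6, source B #7) → launch (source A #7, source B #8) → launch (source A #9, source B #9) → quake (source A #10, source B #10) gives a common subsequence of length 7. dp[10][10] = 7 confirms this is the maximum.

7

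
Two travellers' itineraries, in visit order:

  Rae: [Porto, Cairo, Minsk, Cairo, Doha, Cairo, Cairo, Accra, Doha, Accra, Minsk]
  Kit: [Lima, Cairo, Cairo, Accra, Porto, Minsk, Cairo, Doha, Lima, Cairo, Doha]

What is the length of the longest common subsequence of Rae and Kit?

Match Porto [1,5], Minsk [3,6], Cairo [4,7], Doha [5,8], Cairo [7,10], Doha [9,11] — 6 stops in the same relative order in both. Since dp[11][11] = 6, nothing longer is possible.

6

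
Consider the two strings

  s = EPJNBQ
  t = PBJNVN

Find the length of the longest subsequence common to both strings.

Taking P at s[2]=t[1] → J at s[3]=t[3] → N at s[4]=t[6] gives a common subsequence of length 3. The LCS DP gives dp[6][6] = 3, so this is optimal.

3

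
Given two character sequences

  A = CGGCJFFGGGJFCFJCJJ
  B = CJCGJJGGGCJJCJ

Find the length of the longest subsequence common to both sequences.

Match C (A #1, B #3); then G (A #2, B #4); then J (A #5, B #6); then G (A #8, B #7); then G (A #9, B #8); then G (A #10, B #9); then J (A #11, B #11); then J (A #15, B #12); then C (A #16, B #13); then J (A #18, B #14) — 10 characters in the same relative order in both, and the DP table's final entry dp[18][14] is also 10, so no common subsequence is longer.

10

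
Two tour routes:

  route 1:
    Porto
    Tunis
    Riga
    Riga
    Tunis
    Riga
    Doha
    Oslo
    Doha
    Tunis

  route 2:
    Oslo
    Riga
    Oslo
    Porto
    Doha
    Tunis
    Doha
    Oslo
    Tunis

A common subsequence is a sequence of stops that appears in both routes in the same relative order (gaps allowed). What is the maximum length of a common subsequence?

Pick Porto (route 1 #1, route 2 #4), then Tunis (route 1 #5, route 2 #6), then Doha (route 1 #7, route 2 #7), then Oslo (route 1 #8, route 2 #8), then Tunis (route 1 #10, route 2 #9); all 5 stops appear in both, in order. The LCS DP gives dp[10][9] = 5, so this is optimal.

5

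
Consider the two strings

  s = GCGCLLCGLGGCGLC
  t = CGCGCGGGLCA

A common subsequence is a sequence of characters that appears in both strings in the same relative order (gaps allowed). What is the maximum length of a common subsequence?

Match G [1,2]; then C [2,3]; then G [3,4]; then C [7,5]; then G [10,6]; then G [11,7]; then G [13,8]; then L [14,9]; then C [15,10] — 9 characters in the same relative order in both, and the DP table's final entry dp[15][11] is also 9, so no common subsequence is longer.

9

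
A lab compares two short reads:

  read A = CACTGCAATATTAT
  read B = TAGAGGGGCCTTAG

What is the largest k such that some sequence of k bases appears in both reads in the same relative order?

One common subsequence of length 6: A at read A[2]=read B[4], C at read A[3]=read B[9], C at read A[6]=read B[10], T at read A[11]=read B[11], T at read A[12]=read B[12], A at read A[13]=read B[13]. The LCS DP gives dp[14][14] = 6, so this is optimal.

6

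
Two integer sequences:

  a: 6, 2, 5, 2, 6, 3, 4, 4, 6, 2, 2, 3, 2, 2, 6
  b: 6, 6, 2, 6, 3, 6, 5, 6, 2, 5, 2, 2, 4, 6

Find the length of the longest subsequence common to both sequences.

Taking 6 (a #1, b #2), then 2 (a #4, b #3), then 6 (a #5, b #4), then 3 (a #6, b #5), then 6 (a #9, b #8), then 2 (a #10, b #9), then 2 (a #11, b #11), then 2 (a #13, b #12), then 6 (a #15, b #14) gives a common subsequence of length 9. The LCS DP gives dp[15][14] = 9, so this is optimal.

9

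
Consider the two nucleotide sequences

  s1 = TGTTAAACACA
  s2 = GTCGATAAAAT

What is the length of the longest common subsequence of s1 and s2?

Pick T [1,2], G [2,4], T [4,6], A [5,7], A [6,8], A [7,9], A [9,10]; all 7 bases appear in both, in order. dp[11][11] = 7 confirms this is the maximum.

7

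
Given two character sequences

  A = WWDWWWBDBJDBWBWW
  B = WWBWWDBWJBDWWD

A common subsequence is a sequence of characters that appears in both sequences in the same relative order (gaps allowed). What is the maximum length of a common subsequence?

Taking W (A #1, B #1) → W (A #2, B #2) → W (A #5, B #4) → W (A #6, B #5) → D (A #8, B #6) → B (A #9, B #7) → J (A #10, B #9) → D (A #11, B #11) → W (A #13, B #12) → W (A #15, B #13) gives a common subsequence of length 10. The LCS DP gives dp[16][14] = 10, so this is optimal.

10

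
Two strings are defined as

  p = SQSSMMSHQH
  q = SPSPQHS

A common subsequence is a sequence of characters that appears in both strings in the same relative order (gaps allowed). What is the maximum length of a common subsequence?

4

Pick S [1,1], S [3,3], Q [9,5], H [10,6]; all 4 characters appear in both, in order. Since dp[10][7] = 4, nothing longer is possible.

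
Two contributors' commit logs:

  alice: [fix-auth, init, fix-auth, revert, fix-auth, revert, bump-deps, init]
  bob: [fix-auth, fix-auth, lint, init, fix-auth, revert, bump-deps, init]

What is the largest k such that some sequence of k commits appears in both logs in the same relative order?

Taking fix-auth at alice[1]=bob[2], init at alice[2]=bob[4], fix-auth at alice[5]=bob[5], revert at alice[6]=bob[6], bump-deps at alice[7]=bob[7], init at alice[8]=bob[8] gives a common subsequence of length 6, and the DP table's final entry dp[8][8] is also 6, so no common subsequence is longer.

6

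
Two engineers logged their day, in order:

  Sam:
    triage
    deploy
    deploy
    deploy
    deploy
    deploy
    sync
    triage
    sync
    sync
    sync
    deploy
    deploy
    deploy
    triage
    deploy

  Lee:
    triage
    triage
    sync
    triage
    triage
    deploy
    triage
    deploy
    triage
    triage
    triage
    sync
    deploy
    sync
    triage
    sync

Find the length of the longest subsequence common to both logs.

7

One common subsequence of length 7: triage [1,5], then deploy [2,6], then deploy [3,8], then deploy [6,13], then sync [7,14], then triage [8,15], then sync [11,16]. dp[16][16] = 7 confirms this is the maximum.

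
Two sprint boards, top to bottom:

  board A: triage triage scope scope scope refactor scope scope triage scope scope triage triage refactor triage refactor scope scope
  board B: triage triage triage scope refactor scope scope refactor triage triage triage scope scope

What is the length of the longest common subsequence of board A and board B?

11

One common subsequence of length 11: triage at board A[1]=board B[2]; then triage at board A[2]=board B[3]; then scope at board A[3]=board B[4]; then scope at board A[4]=board B[6]; then scope at board A[5]=board B[7]; then refactor at board A[6]=board B[8]; then triage at board A[12]=board B[9]; then triage at board A[13]=board B[10]; then triage at board A[15]=board B[11]; then scope at board A[17]=board B[12]; then scope at board A[18]=board B[13]. The LCS DP gives dp[18][13] = 11, so this is optimal.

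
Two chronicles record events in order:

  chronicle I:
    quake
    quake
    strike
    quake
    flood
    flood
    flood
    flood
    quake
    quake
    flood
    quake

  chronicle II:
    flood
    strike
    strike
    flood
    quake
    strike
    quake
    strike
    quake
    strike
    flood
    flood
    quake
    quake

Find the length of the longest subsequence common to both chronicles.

8

One common subsequence of length 8: quake (chronicle I #1, chronicle II #5), then quake (chronicle I #2, chronicle II #7), then strike (chronicle I #3, chronicle II #8), then quake (chronicle I #4, chronicle II #9), then flood (chronicle I #7, chronicle II #11), then flood (chronicle I #8, chronicle II #12), then quake (chronicle I #10, chronicle II #13), then quake (chronicle I #12, chronicle II #14). Since dp[12][14] = 8, nothing longer is possible.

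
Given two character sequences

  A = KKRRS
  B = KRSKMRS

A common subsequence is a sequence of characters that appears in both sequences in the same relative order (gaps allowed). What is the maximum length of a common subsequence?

Pick K at A[1]=B[1] → K at A[2]=B[4] → R at A[4]=B[6] → S at A[5]=B[7]; all 4 characters appear in both, in order. The LCS DP gives dp[5][7] = 4, so this is optimal.

4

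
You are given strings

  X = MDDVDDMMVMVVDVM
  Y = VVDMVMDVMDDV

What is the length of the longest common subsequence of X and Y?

One common subsequence of length 8: V at X[4]=Y[2], then D at X[6]=Y[3], then M at X[7]=Y[4], then M at X[8]=Y[6], then V at X[9]=Y[8], then M at X[10]=Y[9], then D at X[13]=Y[11], then V at X[14]=Y[12]. The LCS DP gives dp[15][12] = 8, so this is optimal.

8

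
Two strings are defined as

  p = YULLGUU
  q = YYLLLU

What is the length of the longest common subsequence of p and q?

Taking Y at p[1]=q[2], then L at p[3]=q[4], then L at p[4]=q[5], then U at p[7]=q[6] gives a common subsequence of length 4, and the DP table's final entry dp[7][6] is also 4, so no common subsequence is longer.

4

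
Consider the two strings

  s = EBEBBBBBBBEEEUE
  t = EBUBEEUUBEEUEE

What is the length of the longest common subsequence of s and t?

One common subsequence of length 8: E (s #1, t #1); then B (s #2, t #4); then E (s #3, t #6); then B (s #10, t #9); then E (s #11, t #10); then E (s #12, t #11); then E (s #13, t #13); then E (s #15, t #14). dp[15][14] = 8 confirms this is the maximum.

8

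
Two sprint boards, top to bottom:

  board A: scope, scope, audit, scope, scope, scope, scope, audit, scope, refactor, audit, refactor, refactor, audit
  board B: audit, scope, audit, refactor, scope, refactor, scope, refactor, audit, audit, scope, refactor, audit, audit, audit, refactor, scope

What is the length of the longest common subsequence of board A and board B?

9

Pick scope at board A[2]=board B[2], audit at board A[3]=board B[3], scope at board A[4]=board B[5], scope at board A[5]=board B[7], audit at board A[8]=board B[10], scope at board A[9]=board B[11], refactor at board A[10]=board B[12], audit at board A[11]=board B[15], refactor at board A[12]=board B[16]; all 9 tasks appear in both, in order. dp[14][17] = 9 confirms this is the maximum.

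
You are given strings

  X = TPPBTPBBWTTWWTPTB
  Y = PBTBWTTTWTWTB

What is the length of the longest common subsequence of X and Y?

11

One common subsequence of length 11: P [3,1], then B [4,2], then T [5,3], then B [8,4], then W [9,5], then T [10,7], then T [11,8], then W [12,9], then W [13,11], then T [16,12], then B [17,13]. The LCS DP gives dp[17][13] = 11, so this is optimal.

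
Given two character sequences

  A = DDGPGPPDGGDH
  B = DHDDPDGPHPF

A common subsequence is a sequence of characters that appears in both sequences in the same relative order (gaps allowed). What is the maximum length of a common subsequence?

6

Let dp[i][j] be the LCS length of the first i characters of A and the first j characters of B. dp[i][j] = dp[i-1][j-1]+1 when the i-th and j-th characters match, else max(dp[i-1][j], dp[i][j-1]).
    ·  D  H  D  D  P  D  G  P  H  P  F
 ·  0  0  0  0  0  0  0  0  0  0  0  0
 D  0  1  1  1  1  1  1  1  1  1  1  1
 D  0  1  1  2  2  2  2  2  2  2  2  2
 G  0  1  1  2  2  2  2  3  3  3  3  3
 P  0  1  1  2  2  3  3  3  4  4  4  4
 G  0  1  1  2  2  3  3  4  4  4  4  4
 P  0  1  1  2  2  3  3  4  5  5  5  5
 P  0  1  1  2  2  3  3  4  5  5  6  6
 D  0  1  1  2  3  3  4  4  5  5  6  6
 G  0  1  1  2  3  3  4  5  5  5  6  6
 G  0  1  1  2  3  3  4  5  5  5  6  6
 D  0  1  1  2  3  3  4  5  5  5  6  6
 H  0  1  2  2  3  3  4  5  5  6  6  6
dp[12][11] = 6. One LCS (by backtracking along matches): DDPGPP.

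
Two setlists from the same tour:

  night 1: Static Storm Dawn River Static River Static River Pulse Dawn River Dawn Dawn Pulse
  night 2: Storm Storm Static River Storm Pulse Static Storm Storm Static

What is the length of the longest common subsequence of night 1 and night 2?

4

Pick Static (night 1 #1, night 2 #3), Storm (night 1 #2, night 2 #5), Static (night 1 #5, night 2 #7), Static (night 1 #7, night 2 #10); all 4 songs appear in both, in order. dp[14][10] = 4 confirms this is the maximum.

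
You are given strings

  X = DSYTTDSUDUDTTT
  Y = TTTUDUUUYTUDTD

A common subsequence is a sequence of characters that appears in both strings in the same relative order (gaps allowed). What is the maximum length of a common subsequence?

Taking T (X #4, Y #2), T (X #5, Y #3), D (X #6, Y #5), U (X #8, Y #8), U (X #10, Y #11), D (X #11, Y #12), T (X #12, Y #13) gives a common subsequence of length 7. Since dp[14][14] = 7, nothing longer is possible.

7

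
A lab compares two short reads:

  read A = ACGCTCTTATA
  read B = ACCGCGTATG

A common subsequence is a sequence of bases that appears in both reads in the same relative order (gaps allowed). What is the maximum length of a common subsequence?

One common subsequence of length 7: A (read A #1, read B #1); then C (read A #2, read B #3); then G (read A #3, read B #4); then C (read A #4, read B #5); then T (read A #8, read B #7); then A (read A #9, read B #8); then T (read A #10, read B #9), and the DP table's final entry dp[11][10] is also 7, so no common subsequence is longer.

7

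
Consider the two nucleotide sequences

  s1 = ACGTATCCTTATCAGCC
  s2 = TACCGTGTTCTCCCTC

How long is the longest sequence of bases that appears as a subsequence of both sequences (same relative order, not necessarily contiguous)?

10

One common subsequence of length 10: A [1,2], then C [2,4], then G [3,7], then T [4,8], then T [6,9], then C [7,10], then C [8,12], then C [13,13], then C [16,14], then C [17,16]. The LCS DP gives dp[17][16] = 10, so this is optimal.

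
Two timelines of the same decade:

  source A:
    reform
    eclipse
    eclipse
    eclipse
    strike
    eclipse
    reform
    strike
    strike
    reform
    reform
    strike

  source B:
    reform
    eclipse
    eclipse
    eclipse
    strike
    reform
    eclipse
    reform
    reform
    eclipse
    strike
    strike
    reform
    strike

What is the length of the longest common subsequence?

One common subsequence of length 11: reform at source A[1]=source B[1]; then eclipse at source A[2]=source B[2]; then eclipse at source A[3]=source B[3]; then eclipse at source A[4]=source B[4]; then strike at source A[5]=source B[5]; then eclipse at source A[6]=source B[7]; then reform at source A[7]=source B[9]; then strike at source A[8]=source B[11]; then strike at source A[9]=source B[12]; then reform at source A[11]=source B[13]; then strike at source A[12]=source B[14]. Since dp[12][14] = 11, nothing longer is possible.

11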